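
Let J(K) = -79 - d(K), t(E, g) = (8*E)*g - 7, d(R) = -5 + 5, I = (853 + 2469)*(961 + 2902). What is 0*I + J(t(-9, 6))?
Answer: -79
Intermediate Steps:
I = 12832886 (I = 3322*3863 = 12832886)
d(R) = 0
t(E, g) = -7 + 8*E*g (t(E, g) = 8*E*g - 7 = -7 + 8*E*g)
J(K) = -79 (J(K) = -79 - 1*0 = -79 + 0 = -79)
0*I + J(t(-9, 6)) = 0*12832886 - 79 = 0 - 79 = -79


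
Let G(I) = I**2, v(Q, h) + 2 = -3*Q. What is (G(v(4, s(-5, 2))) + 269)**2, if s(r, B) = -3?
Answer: 216225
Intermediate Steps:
v(Q, h) = -2 - 3*Q
(G(v(4, s(-5, 2))) + 269)**2 = ((-2 - 3*4)**2 + 269)**2 = ((-2 - 12)**2 + 269)**2 = ((-14)**2 + 269)**2 = (196 + 269)**2 = 465**2 = 216225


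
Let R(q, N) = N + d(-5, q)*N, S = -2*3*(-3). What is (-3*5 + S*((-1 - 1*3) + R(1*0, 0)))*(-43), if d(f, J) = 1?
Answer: 3741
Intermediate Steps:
S = 18 (S = -6*(-3) = 18)
R(q, N) = 2*N (R(q, N) = N + 1*N = N + N = 2*N)
(-3*5 + S*((-1 - 1*3) + R(1*0, 0)))*(-43) = (-3*5 + 18*((-1 - 1*3) + 2*0))*(-43) = (-15 + 18*((-1 - 3) + 0))*(-43) = (-15 + 18*(-4 + 0))*(-43) = (-15 + 18*(-4))*(-43) = (-15 - 72)*(-43) = -87*(-43) = 3741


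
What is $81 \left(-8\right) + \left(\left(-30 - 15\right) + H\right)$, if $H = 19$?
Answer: $-674$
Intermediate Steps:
$81 \left(-8\right) + \left(\left(-30 - 15\right) + H\right) = 81 \left(-8\right) + \left(\left(-30 - 15\right) + 19\right) = -648 + \left(-45 + 19\right) = -648 - 26 = -674$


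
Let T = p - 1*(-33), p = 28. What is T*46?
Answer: 2806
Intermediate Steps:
T = 61 (T = 28 - 1*(-33) = 28 + 33 = 61)
T*46 = 61*46 = 2806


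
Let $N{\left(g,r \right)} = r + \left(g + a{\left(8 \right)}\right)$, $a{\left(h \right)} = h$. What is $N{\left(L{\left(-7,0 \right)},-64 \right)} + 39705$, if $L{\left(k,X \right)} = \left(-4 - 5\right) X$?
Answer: $39649$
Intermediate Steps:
$L{\left(k,X \right)} = - 9 X$
$N{\left(g,r \right)} = 8 + g + r$ ($N{\left(g,r \right)} = r + \left(g + 8\right) = r + \left(8 + g\right) = 8 + g + r$)
$N{\left(L{\left(-7,0 \right)},-64 \right)} + 39705 = \left(8 - 0 - 64\right) + 39705 = \left(8 + 0 - 64\right) + 39705 = -56 + 39705 = 39649$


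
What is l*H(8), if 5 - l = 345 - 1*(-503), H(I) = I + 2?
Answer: -8430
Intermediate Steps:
H(I) = 2 + I
l = -843 (l = 5 - (345 - 1*(-503)) = 5 - (345 + 503) = 5 - 1*848 = 5 - 848 = -843)
l*H(8) = -843*(2 + 8) = -843*10 = -8430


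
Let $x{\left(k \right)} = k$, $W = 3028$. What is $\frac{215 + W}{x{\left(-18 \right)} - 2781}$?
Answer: $- \frac{1081}{933} \approx -1.1586$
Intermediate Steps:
$\frac{215 + W}{x{\left(-18 \right)} - 2781} = \frac{215 + 3028}{-18 - 2781} = \frac{3243}{-2799} = 3243 \left(- \frac{1}{2799}\right) = - \frac{1081}{933}$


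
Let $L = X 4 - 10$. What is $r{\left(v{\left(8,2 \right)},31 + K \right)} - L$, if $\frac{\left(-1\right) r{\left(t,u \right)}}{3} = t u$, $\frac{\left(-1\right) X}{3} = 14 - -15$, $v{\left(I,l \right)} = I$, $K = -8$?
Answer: $-194$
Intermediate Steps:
$X = -87$ ($X = - 3 \left(14 - -15\right) = - 3 \left(14 + 15\right) = \left(-3\right) 29 = -87$)
$r{\left(t,u \right)} = - 3 t u$
$L = -358$ ($L = \left(-87\right) 4 - 10 = -348 - 10 = -358$)
$r{\left(v{\left(8,2 \right)},31 + K \right)} - L = \left(-3\right) 8 \left(31 - 8\right) - -358 = \left(-3\right) 8 \cdot 23 + 358 = -552 + 358 = -194$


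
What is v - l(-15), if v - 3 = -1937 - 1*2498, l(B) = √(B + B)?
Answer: -4432 - I*√30 ≈ -4432.0 - 5.4772*I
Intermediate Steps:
l(B) = √2*√B (l(B) = √(2*B) = √2*√B)
v = -4432 (v = 3 + (-1937 - 1*2498) = 3 + (-1937 - 2498) = 3 - 4435 = -4432)
v - l(-15) = -4432 - √2*√(-15) = -4432 - √2*I*√15 = -4432 - I*√30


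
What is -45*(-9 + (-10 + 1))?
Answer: 810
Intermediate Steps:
-45*(-9 + (-10 + 1)) = -45*(-9 - 9) = -45*(-18) = 810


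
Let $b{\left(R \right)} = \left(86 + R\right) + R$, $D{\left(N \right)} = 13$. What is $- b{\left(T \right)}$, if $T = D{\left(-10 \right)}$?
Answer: $-112$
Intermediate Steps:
$T = 13$
$b{\left(R \right)} = 86 + 2 R$
$- b{\left(T \right)} = - (86 + 2 \cdot 13) = - (86 + 26) = \left(-1\right) 112 = -112$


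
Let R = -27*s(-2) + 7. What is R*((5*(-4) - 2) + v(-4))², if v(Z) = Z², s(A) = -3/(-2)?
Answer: -1206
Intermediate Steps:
s(A) = 3/2 (s(A) = -3*(-½) = 3/2)
R = -67/2 (R = -27*3/2 + 7 = -81/2 + 7 = -67/2 ≈ -33.500)
R*((5*(-4) - 2) + v(-4))² = -67*((5*(-4) - 2) + (-4)²)²/2 = -67*((-20 - 2) + 16)²/2 = -67*(-22 + 16)²/2 = -67/2*(-6)² = -67/2*36 = -1206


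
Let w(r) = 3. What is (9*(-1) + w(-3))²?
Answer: 36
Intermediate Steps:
(9*(-1) + w(-3))² = (9*(-1) + 3)² = (-9 + 3)² = (-6)² = 36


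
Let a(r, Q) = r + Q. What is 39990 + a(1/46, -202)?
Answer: 1830249/46 ≈ 39788.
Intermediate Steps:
a(r, Q) = Q + r
39990 + a(1/46, -202) = 39990 + (-202 + 1/46) = 39990 - 9291/46 = 1830249/46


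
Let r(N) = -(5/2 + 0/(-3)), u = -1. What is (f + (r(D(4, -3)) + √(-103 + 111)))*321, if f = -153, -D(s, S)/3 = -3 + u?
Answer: -99831/2 + 642*√2 ≈ -49008.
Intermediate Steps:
D(s, S) = 12 (D(s, S) = -3*(-3 - 1) = -3*(-4) = 12)
r(N) = -5/2 (r(N) = -(5*(½) + 0*(-⅓)) = -(5/2 + 0) = -1*5/2 = -5/2)
(f + (r(D(4, -3)) + √(-103 + 111)))*321 = (-153 + (-5/2 + √(-103 + 111)))*321 = (-153 + (-5/2 + √8))*321 = (-153 + (-5/2 + 2*√2))*321 = (-311/2 + 2*√2)*321 = -99831/2 + 642*√2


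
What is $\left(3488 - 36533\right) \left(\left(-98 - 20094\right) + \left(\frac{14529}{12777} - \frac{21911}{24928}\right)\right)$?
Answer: $\frac{70839358133587305}{106168352} \approx 6.6724 \cdot 10^{8}$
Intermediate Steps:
$\left(3488 - 36533\right) \left(\left(-98 - 20094\right) + \left(\frac{14529}{12777} - \frac{21911}{24928}\right)\right) = \left(3488 - 36533\right) \left(\left(-98 - 20094\right) + \left(14529 \cdot \frac{1}{12777} - \frac{21911}{24928}\right)\right) = - 33045 \left(-20192 + \left(\frac{4843}{4259} - \frac{21911}{24928}\right)\right) = - 33045 \left(-20192 + \frac{27407355}{106168352}\right) = \left(-33045\right) \left(- \frac{2143723956229}{106168352}\right) = \frac{70839358133587305}{106168352}$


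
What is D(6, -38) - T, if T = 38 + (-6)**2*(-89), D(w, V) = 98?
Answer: 3264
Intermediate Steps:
T = -3166 (T = 38 + 36*(-89) = 38 - 3204 = -3166)
D(6, -38) - T = 98 - 1*(-3166) = 98 + 3166 = 3264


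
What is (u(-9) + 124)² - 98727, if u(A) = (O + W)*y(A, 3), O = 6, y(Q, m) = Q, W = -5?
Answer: -85502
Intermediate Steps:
u(A) = A (u(A) = (6 - 5)*A = 1*A = A)
(u(-9) + 124)² - 98727 = (-9 + 124)² - 98727 = 115² - 98727 = 13225 - 98727 = -85502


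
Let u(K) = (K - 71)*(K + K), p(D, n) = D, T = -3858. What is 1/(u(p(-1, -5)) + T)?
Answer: -1/3714 ≈ -0.00026925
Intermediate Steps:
u(K) = 2*K*(-71 + K) (u(K) = (-71 + K)*(2*K) = 2*K*(-71 + K))
1/(u(p(-1, -5)) + T) = 1/(2*(-1)*(-71 - 1) - 3858) = 1/(2*(-1)*(-72) - 3858) = 1/(144 - 3858) = 1/(-3714) = -1/3714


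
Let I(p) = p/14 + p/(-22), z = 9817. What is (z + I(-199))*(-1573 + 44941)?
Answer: 32765001048/77 ≈ 4.2552e+8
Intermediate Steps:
I(p) = 2*p/77 (I(p) = p*(1/14) + p*(-1/22) = p/14 - p/22 = 2*p/77)
(z + I(-199))*(-1573 + 44941) = (9817 + (2/77)*(-199))*(-1573 + 44941) = (9817 - 398/77)*43368 = (755511/77)*43368 = 32765001048/77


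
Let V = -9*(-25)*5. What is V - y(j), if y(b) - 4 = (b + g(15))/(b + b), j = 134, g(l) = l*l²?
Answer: 296919/268 ≈ 1107.9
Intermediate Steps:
g(l) = l³
V = 1125 (V = 225*5 = 1125)
y(b) = 4 + (3375 + b)/(2*b) (y(b) = 4 + (b + 15³)/(b + b) = 4 + (b + 3375)/((2*b)) = 4 + (3375 + b)*(1/(2*b)) = 4 + (3375 + b)/(2*b))
V - y(j) = 1125 - 9*(375 + 134)/(2*134) = 1125 - 9*509/(2*134) = 1125 - 1*4581/268 = 1125 - 4581/268 = 296919/268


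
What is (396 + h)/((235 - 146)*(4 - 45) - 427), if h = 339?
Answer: -735/4076 ≈ -0.18032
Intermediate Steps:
(396 + h)/((235 - 146)*(4 - 45) - 427) = (396 + 339)/((235 - 146)*(4 - 45) - 427) = 735/(89*(-41) - 427) = 735/(-3649 - 427) = 735/(-4076) = 735*(-1/4076) = -735/4076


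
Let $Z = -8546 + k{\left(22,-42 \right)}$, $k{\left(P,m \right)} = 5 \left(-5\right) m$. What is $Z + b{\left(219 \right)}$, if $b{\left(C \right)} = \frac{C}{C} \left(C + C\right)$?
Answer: $-7058$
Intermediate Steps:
$b{\left(C \right)} = 2 C$ ($b{\left(C \right)} = 1 \cdot 2 C = 2 C$)
$k{\left(P,m \right)} = - 25 m$
$Z = -7496$ ($Z = -8546 - -1050 = -8546 + 1050 = -7496$)
$Z + b{\left(219 \right)} = -7496 + 2 \cdot 219 = -7496 + 438 = -7058$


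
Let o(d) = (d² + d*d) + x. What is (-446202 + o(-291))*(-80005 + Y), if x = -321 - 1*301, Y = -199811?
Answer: 77638306992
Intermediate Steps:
x = -622 (x = -321 - 301 = -622)
o(d) = -622 + 2*d² (o(d) = (d² + d*d) - 622 = (d² + d²) - 622 = 2*d² - 622 = -622 + 2*d²)
(-446202 + o(-291))*(-80005 + Y) = (-446202 + (-622 + 2*(-291)²))*(-80005 - 199811) = (-446202 + (-622 + 2*84681))*(-279816) = (-446202 + (-622 + 169362))*(-279816) = (-446202 + 168740)*(-279816) = -277462*(-279816) = 77638306992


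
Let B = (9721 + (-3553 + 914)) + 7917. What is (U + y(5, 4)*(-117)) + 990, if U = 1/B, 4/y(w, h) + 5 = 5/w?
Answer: 16603894/14999 ≈ 1107.0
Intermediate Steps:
y(w, h) = 4/(-5 + 5/w)
B = 14999 (B = (9721 - 2639) + 7917 = 7082 + 7917 = 14999)
U = 1/14999 ≈ 6.6671e-5
(U + y(5, 4)*(-117)) + 990 = (1/14999 - 4*5/(-5 + 5*5)*(-117)) + 990 = (1/14999 - 4*5/(-5 + 25)*(-117)) + 990 = (1/14999 - 4*5/20*(-117)) + 990 = (1/14999 - 4*5*1/20*(-117)) + 990 = (1/14999 - 1*(-117)) + 990 = (1/14999 + 117) + 990 = 1754884/14999 + 990 = 16603894/14999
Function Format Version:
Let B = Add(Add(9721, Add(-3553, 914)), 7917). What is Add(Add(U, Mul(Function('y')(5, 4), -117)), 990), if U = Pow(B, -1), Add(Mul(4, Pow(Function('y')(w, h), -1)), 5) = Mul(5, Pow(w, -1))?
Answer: Rational(16603894, 14999) ≈ 1107.0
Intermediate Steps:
Function('y')(w, h) = Mul(4, Pow(Add(-5, Mul(5, Pow(w, -1))), -1))
B = 14999 (B = Add(Add(9721, -2639), 7917) = Add(7082, 7917) = 14999)
U = Rational(1, 14999) (U = Pow(14999, -1) = Rational(1, 14999) ≈ 6.6671e-5)
Add(Add(U, Mul(Function('y')(5, 4), -117)), 990) = Add(Add(Rational(1, 14999), Mul(Mul(-4, 5, Pow(Add(-5, Mul(5, 5)), -1)), -117)), 990) = Add(Add(Rational(1, 14999), Mul(Mul(-4, 5, Pow(Add(-5, 25), -1)), -117)), 990) = Add(Add(Rational(1, 14999), Mul(Mul(-4, 5, Pow(20, -1)), -117)), 990) = Add(Add(Rational(1, 14999), Mul(Mul(-4, 5, Rational(1, 20)), -117)), 990) = Add(Add(Rational(1, 14999), Mul(-1, -117)), 990) = Add(Add(Rational(1, 14999), 117), 990) = Add(Rational(1754884, 14999), 990) = Rational(16603894, 14999)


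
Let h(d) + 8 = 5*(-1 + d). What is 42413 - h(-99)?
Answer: 42921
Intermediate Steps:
h(d) = -13 + 5*d (h(d) = -8 + 5*(-1 + d) = -8 + (-5 + 5*d) = -13 + 5*d)
42413 - h(-99) = 42413 - (-13 + 5*(-99)) = 42413 - (-13 - 495) = 42413 - 1*(-508) = 42413 + 508 = 42921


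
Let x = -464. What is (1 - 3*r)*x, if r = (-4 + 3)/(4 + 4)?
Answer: -638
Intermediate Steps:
r = -⅛ (r = -1/8 = -1*⅛ = -⅛ ≈ -0.12500)
(1 - 3*r)*x = (1 - 3*(-⅛))*(-464) = (1 + 3/8)*(-464) = (11/8)*(-464) = -638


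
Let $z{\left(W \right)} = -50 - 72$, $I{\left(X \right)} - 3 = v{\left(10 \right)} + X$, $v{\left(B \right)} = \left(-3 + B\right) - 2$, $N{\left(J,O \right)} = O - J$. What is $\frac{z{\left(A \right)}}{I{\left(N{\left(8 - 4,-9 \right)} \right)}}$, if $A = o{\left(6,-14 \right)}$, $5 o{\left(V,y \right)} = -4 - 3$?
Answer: $\frac{122}{5} \approx 24.4$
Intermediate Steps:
$o{\left(V,y \right)} = - \frac{7}{5}$ ($o{\left(V,y \right)} = \frac{-4 - 3}{5} = \frac{1}{5} \left(-7\right) = - \frac{7}{5}$)
$v{\left(B \right)} = -5 + B$
$A = - \frac{7}{5} \approx -1.4$
$I{\left(X \right)} = 8 + X$ ($I{\left(X \right)} = 3 + \left(\left(-5 + 10\right) + X\right) = 3 + \left(5 + X\right) = 8 + X$)
$z{\left(W \right)} = -122$
$\frac{z{\left(A \right)}}{I{\left(N{\left(8 - 4,-9 \right)} \right)}} = - \frac{122}{8 - \left(17 - 4\right)} = - \frac{122}{8 - 13} = - \frac{122}{-5} = \left(-122\right) \left(- \frac{1}{5}\right) = \frac{122}{5}$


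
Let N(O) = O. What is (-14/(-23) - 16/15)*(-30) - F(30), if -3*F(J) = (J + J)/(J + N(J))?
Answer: 971/69 ≈ 14.072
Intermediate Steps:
F(J) = -1/3 (F(J) = -(J + J)/(3*(J + J)) = -2*J/(3*(2*J)) = -2*J*1/(2*J)/3 = -1/3*1 = -1/3)
(-14/(-23) - 16/15)*(-30) - F(30) = (-14/(-23) - 16/15)*(-30) - 1*(-1/3) = (-14*(-1/23) - 16*1/15)*(-30) + 1/3 = (14/23 - 16/15)*(-30) + 1/3 = -158/345*(-30) + 1/3 = 316/23 + 1/3 = 971/69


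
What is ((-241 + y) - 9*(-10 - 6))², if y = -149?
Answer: 60516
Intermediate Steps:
((-241 + y) - 9*(-10 - 6))² = ((-241 - 149) - 9*(-10 - 6))² = (-390 - 9*(-16))² = (-390 + 144)² = (-246)² = 60516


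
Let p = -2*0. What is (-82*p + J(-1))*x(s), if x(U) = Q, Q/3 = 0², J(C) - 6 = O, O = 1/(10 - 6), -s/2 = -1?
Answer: 0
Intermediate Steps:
s = 2 (s = -2*(-1) = 2)
O = ¼ (O = 1/4 = ¼ ≈ 0.25000)
J(C) = 25/4 (J(C) = 6 + ¼ = 25/4)
p = 0
Q = 0 (Q = 3*0² = 3*0 = 0)
x(U) = 0
(-82*p + J(-1))*x(s) = (-82*0 + 25/4)*0 = (0 + 25/4)*0 = (25/4)*0 = 0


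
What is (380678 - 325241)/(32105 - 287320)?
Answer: -55437/255215 ≈ -0.21722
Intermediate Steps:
(380678 - 325241)/(32105 - 287320) = 55437/(-255215) = 55437*(-1/255215) = -55437/255215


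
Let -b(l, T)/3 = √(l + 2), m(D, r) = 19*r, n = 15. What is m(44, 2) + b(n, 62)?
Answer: 38 - 3*√17 ≈ 25.631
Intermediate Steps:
b(l, T) = -3*√(2 + l) (b(l, T) = -3*√(l + 2) = -3*√(2 + l))
m(44, 2) + b(n, 62) = 19*2 - 3*√(2 + 15) = 38 - 3*√17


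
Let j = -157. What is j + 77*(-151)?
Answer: -11784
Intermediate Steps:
j + 77*(-151) = -157 + 77*(-151) = -157 - 11627 = -11784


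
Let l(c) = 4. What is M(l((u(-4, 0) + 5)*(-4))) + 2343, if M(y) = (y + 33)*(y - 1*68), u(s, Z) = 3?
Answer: -25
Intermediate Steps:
M(y) = (-68 + y)*(33 + y) (M(y) = (33 + y)*(y - 68) = (33 + y)*(-68 + y) = (-68 + y)*(33 + y))
M(l((u(-4, 0) + 5)*(-4))) + 2343 = (-2244 + 4² - 35*4) + 2343 = (-2244 + 16 - 140) + 2343 = -2368 + 2343 = -25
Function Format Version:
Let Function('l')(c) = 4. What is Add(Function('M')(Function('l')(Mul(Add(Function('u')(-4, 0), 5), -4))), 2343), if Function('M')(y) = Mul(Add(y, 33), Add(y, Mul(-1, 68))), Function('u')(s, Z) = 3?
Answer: -25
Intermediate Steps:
Function('M')(y) = Mul(Add(-68, y), Add(33, y)) (Function('M')(y) = Mul(Add(33, y), Add(y, -68)) = Mul(Add(33, y), Add(-68, y)) = Mul(Add(-68, y), Add(33, y)))
Add(Function('M')(Function('l')(Mul(Add(Function('u')(-4, 0), 5), -4))), 2343) = Add(Add(-2244, Pow(4, 2), Mul(-35, 4)), 2343) = Add(Add(-2244, 16, -140), 2343) = Add(-2368, 2343) = -25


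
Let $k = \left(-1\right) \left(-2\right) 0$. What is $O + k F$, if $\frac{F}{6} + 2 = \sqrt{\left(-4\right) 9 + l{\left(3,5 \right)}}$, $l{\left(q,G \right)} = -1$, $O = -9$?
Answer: $-9$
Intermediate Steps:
$F = -12 + 6 i \sqrt{37}$ ($F = -12 + 6 \sqrt{\left(-4\right) 9 - 1} = -12 + 6 \sqrt{-36 - 1} = -12 + 6 \sqrt{-37} = -12 + 6 i \sqrt{37} \approx -12.0 + 36.497 i$)
$k = 0$ ($k = 2 \cdot 0 = 0$)
$O + k F = -9 + 0 \left(-12 + 6 i \sqrt{37}\right) = -9 + 0 = -9$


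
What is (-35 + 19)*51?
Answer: -816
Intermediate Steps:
(-35 + 19)*51 = -16*51 = -816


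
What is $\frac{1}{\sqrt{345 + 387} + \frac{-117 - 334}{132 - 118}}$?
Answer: $- \frac{6314}{59929} - \frac{392 \sqrt{183}}{59929} \approx -0.19384$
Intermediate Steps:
$\frac{1}{\sqrt{345 + 387} + \frac{-117 - 334}{132 - 118}} = \frac{1}{\sqrt{732} - \frac{451}{14}} = \frac{1}{2 \sqrt{183} - \frac{451}{14}} = \frac{1}{- \frac{451}{14} + 2 \sqrt{183}}$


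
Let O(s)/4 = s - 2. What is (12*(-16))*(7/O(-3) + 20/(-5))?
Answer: 4176/5 ≈ 835.20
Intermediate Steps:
O(s) = -8 + 4*s (O(s) = 4*(s - 2) = 4*(-2 + s) = -8 + 4*s)
(12*(-16))*(7/O(-3) + 20/(-5)) = (12*(-16))*(7/(-8 + 4*(-3)) + 20/(-5)) = -192*(7/(-8 - 12) + 20*(-⅕)) = -192*(7/(-20) - 4) = -192*(7*(-1/20) - 4) = -192*(-7/20 - 4) = -192*(-87/20) = 4176/5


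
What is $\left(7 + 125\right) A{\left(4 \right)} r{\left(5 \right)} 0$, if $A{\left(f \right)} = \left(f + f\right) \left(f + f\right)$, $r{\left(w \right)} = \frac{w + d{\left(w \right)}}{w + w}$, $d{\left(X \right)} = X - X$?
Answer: $0$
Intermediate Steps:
$d{\left(X \right)} = 0$
$r{\left(w \right)} = \frac{1}{2}$ ($r{\left(w \right)} = \frac{w + 0}{w + w} = \frac{w}{2 w} = w \frac{1}{2 w} = \frac{1}{2}$)
$A{\left(f \right)} = 4 f^{2}$ ($A{\left(f \right)} = 2 f 2 f = 4 f^{2}$)
$\left(7 + 125\right) A{\left(4 \right)} r{\left(5 \right)} 0 = \left(7 + 125\right) 4 \cdot 4^{2} \cdot \frac{1}{2} \cdot 0 = 132 \cdot 4 \cdot 16 \cdot \frac{1}{2} \cdot 0 = 132 \cdot 64 \cdot \frac{1}{2} \cdot 0 = 132 \cdot 32 \cdot 0 = 132 \cdot 0 = 0$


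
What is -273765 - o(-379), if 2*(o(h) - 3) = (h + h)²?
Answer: -561050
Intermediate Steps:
o(h) = 3 + 2*h² (o(h) = 3 + (h + h)²/2 = 3 + (2*h)²/2 = 3 + (4*h²)/2 = 3 + 2*h²)
-273765 - o(-379) = -273765 - (3 + 2*(-379)²) = -273765 - (3 + 2*143641) = -273765 - (3 + 287282) = -273765 - 1*287285 = -273765 - 287285 = -561050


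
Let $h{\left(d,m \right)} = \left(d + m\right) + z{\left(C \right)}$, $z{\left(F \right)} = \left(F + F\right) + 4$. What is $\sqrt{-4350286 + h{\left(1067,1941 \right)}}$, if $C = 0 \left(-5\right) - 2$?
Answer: $i \sqrt{4347278} \approx 2085.0 i$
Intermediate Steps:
$C = -2$ ($C = 0 - 2 = -2$)
$z{\left(F \right)} = 4 + 2 F$ ($z{\left(F \right)} = 2 F + 4 = 4 + 2 F$)
$h{\left(d,m \right)} = d + m$ ($h{\left(d,m \right)} = \left(d + m\right) + \left(4 + 2 \left(-2\right)\right) = \left(d + m\right) + \left(4 - 4\right) = \left(d + m\right) + 0 = d + m$)
$\sqrt{-4350286 + h{\left(1067,1941 \right)}} = \sqrt{-4350286 + \left(1067 + 1941\right)} = \sqrt{-4350286 + 3008} = \sqrt{-4347278} = i \sqrt{4347278}$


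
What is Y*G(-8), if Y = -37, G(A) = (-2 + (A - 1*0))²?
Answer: -3700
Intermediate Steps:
G(A) = (-2 + A)² (G(A) = (-2 + (A + 0))² = (-2 + A)²)
Y*G(-8) = -37*(-2 - 8)² = -37*(-10)² = -37*100 = -3700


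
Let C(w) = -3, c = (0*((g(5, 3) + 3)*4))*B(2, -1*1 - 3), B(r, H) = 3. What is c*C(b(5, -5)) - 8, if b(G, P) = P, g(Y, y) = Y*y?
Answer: -8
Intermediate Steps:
c = 0 (c = (0*((5*3 + 3)*4))*3 = (0*((15 + 3)*4))*3 = (0*(18*4))*3 = (0*72)*3 = 0*3 = 0)
c*C(b(5, -5)) - 8 = 0*(-3) - 8 = 0 - 8 = -8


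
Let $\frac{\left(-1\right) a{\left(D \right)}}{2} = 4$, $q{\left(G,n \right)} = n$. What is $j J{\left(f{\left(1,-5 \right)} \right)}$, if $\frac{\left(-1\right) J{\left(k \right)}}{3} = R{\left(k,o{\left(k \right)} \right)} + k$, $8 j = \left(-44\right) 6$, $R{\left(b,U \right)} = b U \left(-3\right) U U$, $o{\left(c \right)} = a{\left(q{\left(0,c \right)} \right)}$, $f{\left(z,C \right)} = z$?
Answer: $152163$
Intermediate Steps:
$a{\left(D \right)} = -8$ ($a{\left(D \right)} = \left(-2\right) 4 = -8$)
$o{\left(c \right)} = -8$
$R{\left(b,U \right)} = - 3 b U^{3}$ ($R{\left(b,U \right)} = U b \left(-3\right) U^{2} = - 3 U b U^{2} = - 3 b U^{3}$)
$j = -33$ ($j = \frac{\left(-44\right) 6}{8} = \frac{1}{8} \left(-264\right) = -33$)
$J{\left(k \right)} = - 4611 k$ ($J{\left(k \right)} = - 3 \left(- 3 k \left(-8\right)^{3} + k\right) = - 3 \left(\left(-3\right) k \left(-512\right) + k\right) = - 3 \left(1536 k + k\right) = - 3 \cdot 1537 k = - 4611 k$)
$j J{\left(f{\left(1,-5 \right)} \right)} = - 33 \left(\left(-4611\right) 1\right) = \left(-33\right) \left(-4611\right) = 152163$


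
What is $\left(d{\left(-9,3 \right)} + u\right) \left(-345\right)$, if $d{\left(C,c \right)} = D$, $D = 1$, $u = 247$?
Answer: $-85560$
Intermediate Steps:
$d{\left(C,c \right)} = 1$
$\left(d{\left(-9,3 \right)} + u\right) \left(-345\right) = \left(1 + 247\right) \left(-345\right) = 248 \left(-345\right) = -85560$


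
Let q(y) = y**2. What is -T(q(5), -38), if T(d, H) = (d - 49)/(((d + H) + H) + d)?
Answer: -12/13 ≈ -0.92308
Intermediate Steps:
T(d, H) = (-49 + d)/(2*H + 2*d) (T(d, H) = (-49 + d)/(((H + d) + H) + d) = (-49 + d)/((d + 2*H) + d) = (-49 + d)/(2*H + 2*d))
-T(q(5), -38) = -(-49 + 5**2)/(2*(-38 + 5**2)) = -(-49 + 25)/(2*(-38 + 25)) = -(-24)/(2*(-13)) = -(-1)*(-24)/(2*13) = -1*12/13 = -12/13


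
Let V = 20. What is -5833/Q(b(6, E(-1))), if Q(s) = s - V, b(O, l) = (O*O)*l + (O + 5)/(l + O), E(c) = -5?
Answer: 5833/189 ≈ 30.862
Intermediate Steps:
b(O, l) = l*O² + (5 + O)/(O + l) (b(O, l) = O²*l + (5 + O)/(O + l) = l*O² + (5 + O)/(O + l))
Q(s) = -20 + s (Q(s) = s - 1*20 = s - 20 = -20 + s)
-5833/Q(b(6, E(-1))) = -5833/(-20 + (5 + 6 - 5*6³ + 6²*(-5)²)/(6 - 5)) = -5833/(-20 + (5 + 6 - 5*216 + 36*25)/1) = -5833/(-20 + 1*(5 + 6 - 1080 + 900)) = -5833/(-20 + 1*(-169)) = -5833/(-20 - 169) = -5833/(-189) = -5833*(-1/189) = 5833/189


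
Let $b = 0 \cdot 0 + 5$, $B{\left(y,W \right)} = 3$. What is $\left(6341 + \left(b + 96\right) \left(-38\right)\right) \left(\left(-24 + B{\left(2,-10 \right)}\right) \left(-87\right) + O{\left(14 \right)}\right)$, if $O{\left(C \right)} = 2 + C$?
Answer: $4613029$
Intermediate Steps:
$b = 5$ ($b = 0 + 5 = 5$)
$\left(6341 + \left(b + 96\right) \left(-38\right)\right) \left(\left(-24 + B{\left(2,-10 \right)}\right) \left(-87\right) + O{\left(14 \right)}\right) = \left(6341 + \left(5 + 96\right) \left(-38\right)\right) \left(\left(-24 + 3\right) \left(-87\right) + \left(2 + 14\right)\right) = \left(6341 + 101 \left(-38\right)\right) \left(\left(-21\right) \left(-87\right) + 16\right) = \left(6341 - 3838\right) \left(1827 + 16\right) = 2503 \cdot 1843 = 4613029$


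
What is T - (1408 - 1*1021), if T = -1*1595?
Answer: -1982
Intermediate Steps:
T = -1595
T - (1408 - 1*1021) = -1595 - (1408 - 1*1021) = -1595 - (1408 - 1021) = -1595 - 1*387 = -1595 - 387 = -1982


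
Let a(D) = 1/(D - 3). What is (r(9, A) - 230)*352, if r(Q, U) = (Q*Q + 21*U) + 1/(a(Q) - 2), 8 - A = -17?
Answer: 132160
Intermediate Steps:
a(D) = 1/(-3 + D)
A = 25 (A = 8 - 1*(-17) = 8 + 17 = 25)
r(Q, U) = Q² + 1/(-2 + 1/(-3 + Q)) + 21*U (r(Q, U) = (Q*Q + 21*U) + 1/(1/(-3 + Q) - 2) = (Q² + 21*U) + 1/(-2 + 1/(-3 + Q)) = Q² + 1/(-2 + 1/(-3 + Q)) + 21*U)
(r(9, A) - 230)*352 = ((-1*9² - 21*25 - (-3 + 9)*(1 - 42*25 - 2*9²))/(-7 + 2*9) - 230)*352 = ((-1*81 - 525 - 1*6*(1 - 1050 - 2*81))/(-7 + 18) - 230)*352 = ((-81 - 525 - 1*6*(1 - 1050 - 162))/11 - 230)*352 = ((-81 - 525 - 1*6*(-1211))/11 - 230)*352 = ((-81 - 525 + 7266)/11 - 230)*352 = ((1/11)*6660 - 230)*352 = (6660/11 - 230)*352 = (4130/11)*352 = 132160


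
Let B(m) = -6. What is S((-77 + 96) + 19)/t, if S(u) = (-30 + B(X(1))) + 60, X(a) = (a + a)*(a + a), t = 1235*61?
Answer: 24/75335 ≈ 0.00031858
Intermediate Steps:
t = 75335
X(a) = 4*a² (X(a) = (2*a)*(2*a) = 4*a²)
S(u) = 24 (S(u) = (-30 - 6) + 60 = -36 + 60 = 24)
S((-77 + 96) + 19)/t = 24/75335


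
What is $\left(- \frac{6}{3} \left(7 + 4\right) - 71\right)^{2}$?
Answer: $8649$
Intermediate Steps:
$\left(- \frac{6}{3} \left(7 + 4\right) - 71\right)^{2} = \left(\left(-6\right) \frac{1}{3} \cdot 11 - 71\right)^{2} = \left(\left(-2\right) 11 - 71\right)^{2} = \left(-22 - 71\right)^{2} = \left(-93\right)^{2} = 8649$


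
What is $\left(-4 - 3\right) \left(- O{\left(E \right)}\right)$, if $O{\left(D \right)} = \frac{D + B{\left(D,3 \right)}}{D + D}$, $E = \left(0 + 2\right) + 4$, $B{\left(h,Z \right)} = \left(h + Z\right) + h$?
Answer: $\frac{49}{4} \approx 12.25$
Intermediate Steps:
$B{\left(h,Z \right)} = Z + 2 h$ ($B{\left(h,Z \right)} = \left(Z + h\right) + h = Z + 2 h$)
$E = 6$ ($E = 2 + 4 = 6$)
$O{\left(D \right)} = \frac{3 + 3 D}{2 D}$ ($O{\left(D \right)} = \frac{D + \left(3 + 2 D\right)}{D + D} = \frac{3 + 3 D}{2 D}$)
$\left(-4 - 3\right) \left(- O{\left(E \right)}\right) = \left(-4 - 3\right) \left(- \frac{3 \left(1 + 6\right)}{2 \cdot 6}\right) = - 7 \left(- \frac{3 \cdot 7}{2 \cdot 6}\right) = - 7 \left(\left(-1\right) \frac{7}{4}\right) = \left(-7\right) \left(- \frac{7}{4}\right) = \frac{49}{4}$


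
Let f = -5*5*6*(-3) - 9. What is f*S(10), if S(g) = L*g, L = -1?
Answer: -4410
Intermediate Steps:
S(g) = -g
f = 441 (f = -150*(-3) - 9 = -5*(-90) - 9 = 450 - 9 = 441)
f*S(10) = 441*(-1*10) = 441*(-10) = -4410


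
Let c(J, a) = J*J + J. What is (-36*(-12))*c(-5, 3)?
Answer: 8640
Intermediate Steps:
c(J, a) = J + J² (c(J, a) = J² + J = J + J²)
(-36*(-12))*c(-5, 3) = (-36*(-12))*(-5*(1 - 5)) = 432*(-5*(-4)) = 432*20 = 8640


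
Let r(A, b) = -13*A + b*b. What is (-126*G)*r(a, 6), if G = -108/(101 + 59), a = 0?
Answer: 15309/5 ≈ 3061.8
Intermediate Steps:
r(A, b) = b² - 13*A (r(A, b) = -13*A + b² = b² - 13*A)
G = -27/40 (G = -108/160 = -108*1/160 = -27/40 ≈ -0.67500)
(-126*G)*r(a, 6) = (-126*(-27/40))*(6² - 13*0) = 1701*(36 + 0)/20 = (1701/20)*36 = 15309/5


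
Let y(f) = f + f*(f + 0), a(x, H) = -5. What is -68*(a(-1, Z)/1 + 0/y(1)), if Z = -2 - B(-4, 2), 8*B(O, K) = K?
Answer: 340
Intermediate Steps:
B(O, K) = K/8
Z = -9/4 (Z = -2 - 2/8 = -2 - 1*1/4 = -2 - 1/4 = -9/4 ≈ -2.2500)
y(f) = f + f**2 (y(f) = f + f*f = f + f**2)
-68*(a(-1, Z)/1 + 0/y(1)) = -68*(-5/1 + 0/((1*(1 + 1)))) = -68*(-5*1 + 0/((1*2))) = -68*(-5 + 0/2) = -68*(-5 + 0*(1/2)) = -68*(-5 + 0) = -68*(-5) = 340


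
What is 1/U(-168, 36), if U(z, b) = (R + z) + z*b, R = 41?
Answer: -1/6175 ≈ -0.00016194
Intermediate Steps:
U(z, b) = 41 + z + b*z (U(z, b) = (41 + z) + z*b = (41 + z) + b*z = 41 + z + b*z)
1/U(-168, 36) = 1/(41 - 168 + 36*(-168)) = 1/(41 - 168 - 6048) = 1/(-6175) = -1/6175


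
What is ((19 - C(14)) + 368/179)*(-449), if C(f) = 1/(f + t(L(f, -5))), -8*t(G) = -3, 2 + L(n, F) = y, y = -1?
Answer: -193969347/20585 ≈ -9422.8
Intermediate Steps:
L(n, F) = -3 (L(n, F) = -2 - 1 = -3)
t(G) = 3/8 (t(G) = -⅛*(-3) = 3/8)
C(f) = 1/(3/8 + f) (C(f) = 1/(f + 3/8) = 1/(3/8 + f))
((19 - C(14)) + 368/179)*(-449) = ((19 - 8/(3 + 8*14)) + 368/179)*(-449) = ((19 - 8/(3 + 112)) + 368*(1/179))*(-449) = ((19 - 8/115) + 368/179)*(-449) = (2177/115 + 368/179)*(-449) = (432003/20585)*(-449) = -193969347/20585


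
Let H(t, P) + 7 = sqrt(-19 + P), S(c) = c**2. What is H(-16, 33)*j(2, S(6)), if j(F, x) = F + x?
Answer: -266 + 38*sqrt(14) ≈ -123.82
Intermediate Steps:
H(t, P) = -7 + sqrt(-19 + P)
H(-16, 33)*j(2, S(6)) = (-7 + sqrt(-19 + 33))*(2 + 6**2) = (-7 + sqrt(14))*(2 + 36) = (-7 + sqrt(14))*38 = -266 + 38*sqrt(14)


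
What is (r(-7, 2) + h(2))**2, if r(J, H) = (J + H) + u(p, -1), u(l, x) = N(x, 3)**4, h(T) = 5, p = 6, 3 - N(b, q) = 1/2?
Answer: 390625/256 ≈ 1525.9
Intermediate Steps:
N(b, q) = 5/2 (N(b, q) = 3 - 1/2 = 5/2)
u(l, x) = 625/16 (u(l, x) = (5/2)**4 = 625/16)
r(J, H) = 625/16 + H + J (r(J, H) = (J + H) + 625/16 = (H + J) + 625/16 = 625/16 + H + J)
(r(-7, 2) + h(2))**2 = ((625/16 + 2 - 7) + 5)**2 = (545/16 + 5)**2 = (625/16)**2 = 390625/256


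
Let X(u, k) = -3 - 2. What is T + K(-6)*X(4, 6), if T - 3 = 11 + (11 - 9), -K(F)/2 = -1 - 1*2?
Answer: -14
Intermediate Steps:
X(u, k) = -5
K(F) = 6 (K(F) = -2*(-1 - 1*2) = -2*(-1 - 2) = -2*(-3) = 6)
T = 16 (T = 3 + (11 + (11 - 9)) = 3 + (11 + 2) = 3 + 13 = 16)
T + K(-6)*X(4, 6) = 16 + 6*(-5) = 16 - 30 = -14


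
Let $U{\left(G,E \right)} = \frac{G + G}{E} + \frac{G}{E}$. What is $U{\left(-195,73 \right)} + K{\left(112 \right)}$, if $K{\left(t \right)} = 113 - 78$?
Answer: $\frac{1970}{73} \approx 26.986$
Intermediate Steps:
$K{\left(t \right)} = 35$ ($K{\left(t \right)} = 113 - 78 = 35$)
$U{\left(G,E \right)} = \frac{3 G}{E}$ ($U{\left(G,E \right)} = \frac{2 G}{E} + \frac{G}{E} = \frac{3 G}{E}$)
$U{\left(-195,73 \right)} + K{\left(112 \right)} = 3 \left(-195\right) \frac{1}{73} + 35 = - \frac{585}{73} + 35 = \frac{1970}{73}$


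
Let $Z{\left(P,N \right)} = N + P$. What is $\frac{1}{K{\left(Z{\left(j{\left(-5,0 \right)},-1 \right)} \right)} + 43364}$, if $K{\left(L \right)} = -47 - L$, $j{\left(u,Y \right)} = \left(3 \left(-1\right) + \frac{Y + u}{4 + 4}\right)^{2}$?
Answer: $\frac{64}{2771511} \approx 2.3092 \cdot 10^{-5}$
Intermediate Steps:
$j{\left(u,Y \right)} = \left(-3 + \frac{Y}{8} + \frac{u}{8}\right)^{2}$ ($j{\left(u,Y \right)} = \left(-3 + \frac{Y + u}{8}\right)^{2} = \left(-3 + \left(Y + u\right) \frac{1}{8}\right)^{2} = \left(-3 + \left(\frac{Y}{8} + \frac{u}{8}\right)\right)^{2} = \left(-3 + \frac{Y}{8} + \frac{u}{8}\right)^{2}$)
$\frac{1}{K{\left(Z{\left(j{\left(-5,0 \right)},-1 \right)} \right)} + 43364} = \frac{1}{\left(-47 - \left(-1 + \frac{\left(-24 + 0 - 5\right)^{2}}{64}\right)\right) + 43364} = \frac{1}{\left(-47 - \left(-1 + \frac{\left(-29\right)^{2}}{64}\right)\right) + 43364} = \frac{1}{\left(-47 - \left(-1 + \frac{1}{64} \cdot 841\right)\right) + 43364} = \frac{1}{\left(-47 - \left(-1 + \frac{841}{64}\right)\right) + 43364} = \frac{1}{\left(-47 - \frac{777}{64}\right) + 43364} = \frac{1}{- \frac{3785}{64} + 43364} = \frac{1}{\frac{2771511}{64}} = \frac{64}{2771511}$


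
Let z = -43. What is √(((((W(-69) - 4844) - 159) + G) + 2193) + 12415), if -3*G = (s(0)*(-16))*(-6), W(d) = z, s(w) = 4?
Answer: √9434 ≈ 97.129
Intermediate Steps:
W(d) = -43
G = -128 (G = -4*(-16)*(-6)/3 = -(-64)*(-6)/3 = -⅓*384 = -128)
√(((((W(-69) - 4844) - 159) + G) + 2193) + 12415) = √(((((-43 - 4844) - 159) - 128) + 2193) + 12415) = √((((-4887 - 159) - 128) + 2193) + 12415) = √(((-5046 - 128) + 2193) + 12415) = √((-5174 + 2193) + 12415) = √(-2981 + 12415) = √9434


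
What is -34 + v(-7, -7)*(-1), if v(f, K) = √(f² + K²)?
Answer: -34 - 7*√2 ≈ -43.899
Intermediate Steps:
v(f, K) = √(K² + f²)
-34 + v(-7, -7)*(-1) = -34 + √((-7)² + (-7)²)*(-1) = -34 + √(49 + 49)*(-1) = -34 + √98*(-1) = -34 + (7*√2)*(-1) = -34 - 7*√2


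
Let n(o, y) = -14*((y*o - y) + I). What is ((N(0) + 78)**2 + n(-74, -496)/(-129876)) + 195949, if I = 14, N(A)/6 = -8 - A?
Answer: 6391620430/32469 ≈ 1.9685e+5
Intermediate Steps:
N(A) = -48 - 6*A (N(A) = 6*(-8 - A) = -48 - 6*A)
n(o, y) = -196 + 14*y - 14*o*y (n(o, y) = -14*((y*o - y) + 14) = -14*((o*y - y) + 14) = -14*((-y + o*y) + 14) = -14*(14 - y + o*y) = -196 + 14*y - 14*o*y)
((N(0) + 78)**2 + n(-74, -496)/(-129876)) + 195949 = (((-48 - 6*0) + 78)**2 + (-196 + 14*(-496) - 14*(-74)*(-496))/(-129876)) + 195949 = (((-48 + 0) + 78)**2 + (-196 - 6944 - 513856)*(-1/129876)) + 195949 = ((-48 + 78)**2 - 520996*(-1/129876)) + 195949 = (30**2 + 130249/32469) + 195949 = (900 + 130249/32469) + 195949 = 29352349/32469 + 195949 = 6391620430/32469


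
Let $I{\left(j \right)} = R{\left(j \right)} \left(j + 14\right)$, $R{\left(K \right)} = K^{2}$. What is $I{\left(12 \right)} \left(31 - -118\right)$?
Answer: $557856$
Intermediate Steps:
$I{\left(j \right)} = j^{2} \left(14 + j\right)$ ($I{\left(j \right)} = j^{2} \left(j + 14\right) = j^{2} \left(14 + j\right)$)
$I{\left(12 \right)} \left(31 - -118\right) = 12^{2} \left(14 + 12\right) \left(31 - -118\right) = 144 \cdot 26 \left(31 + 118\right) = 3744 \cdot 149 = 557856$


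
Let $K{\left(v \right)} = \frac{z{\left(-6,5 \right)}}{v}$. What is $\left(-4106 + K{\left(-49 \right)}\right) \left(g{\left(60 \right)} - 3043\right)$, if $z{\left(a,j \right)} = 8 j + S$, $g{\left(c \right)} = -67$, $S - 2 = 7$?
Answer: $12772770$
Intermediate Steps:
$S = 9$ ($S = 2 + 7 = 9$)
$z{\left(a,j \right)} = 9 + 8 j$ ($z{\left(a,j \right)} = 8 j + 9 = 9 + 8 j$)
$K{\left(v \right)} = \frac{49}{v}$ ($K{\left(v \right)} = \frac{9 + 8 \cdot 5}{v} = \frac{9 + 40}{v} = \frac{49}{v}$)
$\left(-4106 + K{\left(-49 \right)}\right) \left(g{\left(60 \right)} - 3043\right) = \left(-4106 + \frac{49}{-49}\right) \left(-67 - 3043\right) = \left(-4106 + 49 \left(- \frac{1}{49}\right)\right) \left(-3110\right) = \left(-4106 - 1\right) \left(-3110\right) = \left(-4107\right) \left(-3110\right) = 12772770$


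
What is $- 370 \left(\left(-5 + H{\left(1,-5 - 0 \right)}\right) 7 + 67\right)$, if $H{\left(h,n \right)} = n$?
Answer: $1110$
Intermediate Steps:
$- 370 \left(\left(-5 + H{\left(1,-5 - 0 \right)}\right) 7 + 67\right) = - 370 \left(\left(-5 - 5\right) 7 + 67\right) = - 370 \left(\left(-10\right) 7 + 67\right) = - 370 \left(-70 + 67\right) = \left(-370\right) \left(-3\right) = 1110$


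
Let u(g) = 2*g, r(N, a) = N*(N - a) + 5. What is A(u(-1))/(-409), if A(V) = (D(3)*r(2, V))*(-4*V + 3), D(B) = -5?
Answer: 715/409 ≈ 1.7482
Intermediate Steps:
r(N, a) = 5 + N*(N - a)
A(V) = (-45 + 10*V)*(3 - 4*V) (A(V) = (-5*(5 + 2**2 - 1*2*V))*(-4*V + 3) = (-5*(5 + 4 - 2*V))*(3 - 4*V) = (-5*(9 - 2*V))*(3 - 4*V) = (-45 + 10*V)*(3 - 4*V))
A(u(-1))/(-409) = (-135 - 40*(2*(-1))**2 + 210*(2*(-1)))/(-409) = (-135 - 40*(-2)**2 + 210*(-2))*(-1/409) = (-135 - 40*4 - 420)*(-1/409) = (-135 - 160 - 420)*(-1/409) = -715*(-1/409) = 715/409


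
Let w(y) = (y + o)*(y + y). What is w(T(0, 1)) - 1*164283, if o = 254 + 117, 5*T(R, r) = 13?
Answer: -4058507/25 ≈ -1.6234e+5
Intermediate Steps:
T(R, r) = 13/5 (T(R, r) = (⅕)*13 = 13/5)
o = 371
w(y) = 2*y*(371 + y) (w(y) = (y + 371)*(y + y) = (371 + y)*(2*y) = 2*y*(371 + y))
w(T(0, 1)) - 1*164283 = 2*(13/5)*(371 + 13/5) - 1*164283 = 2*(13/5)*(1868/5) - 164283 = 48568/25 - 164283 = -4058507/25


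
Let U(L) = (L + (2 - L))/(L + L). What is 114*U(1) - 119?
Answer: -5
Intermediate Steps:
U(L) = 1/L (U(L) = 2/((2*L)) = 2*(1/(2*L)) = 1/L)
114*U(1) - 119 = 114/1 - 119 = 114*1 - 119 = 114 - 119 = -5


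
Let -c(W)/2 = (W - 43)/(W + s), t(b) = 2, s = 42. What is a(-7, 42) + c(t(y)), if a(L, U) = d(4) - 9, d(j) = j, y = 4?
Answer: -69/22 ≈ -3.1364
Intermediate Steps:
a(L, U) = -5 (a(L, U) = 4 - 9 = -5)
c(W) = -2*(-43 + W)/(42 + W) (c(W) = -2*(W - 43)/(W + 42) = -2*(-43 + W)/(42 + W))
a(-7, 42) + c(t(y)) = -5 + 2*(43 - 1*2)/(42 + 2) = -5 + 2*(43 - 2)/44 = -5 + 2*(1/44)*41 = -5 + 41/22 = -69/22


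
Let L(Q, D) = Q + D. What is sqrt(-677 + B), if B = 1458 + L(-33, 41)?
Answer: sqrt(789) ≈ 28.089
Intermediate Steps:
L(Q, D) = D + Q
B = 1466 (B = 1458 + (41 - 33) = 1458 + 8 = 1466)
sqrt(-677 + B) = sqrt(-677 + 1466) = sqrt(789)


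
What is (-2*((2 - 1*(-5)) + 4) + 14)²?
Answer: 64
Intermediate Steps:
(-2*((2 - 1*(-5)) + 4) + 14)² = (-2*((2 + 5) + 4) + 14)² = (-2*(7 + 4) + 14)² = (-2*11 + 14)² = (-22 + 14)² = (-8)² = 64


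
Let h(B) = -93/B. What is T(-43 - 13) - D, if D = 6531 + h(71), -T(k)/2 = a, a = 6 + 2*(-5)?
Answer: -463040/71 ≈ -6521.7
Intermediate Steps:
a = -4 (a = 6 - 10 = -4)
T(k) = 8 (T(k) = -2*(-4) = 8)
D = 463608/71 (D = 6531 - 93/71 = 463608/71 ≈ 6529.7)
T(-43 - 13) - D = 8 - 1*463608/71 = 8 - 463608/71 = -463040/71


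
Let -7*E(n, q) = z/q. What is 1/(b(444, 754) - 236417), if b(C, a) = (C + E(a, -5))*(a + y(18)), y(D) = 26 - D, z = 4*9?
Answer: 35/3594317 ≈ 9.7376e-6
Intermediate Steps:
z = 36
E(n, q) = -36/(7*q)
b(C, a) = (8 + a)*(36/35 + C) (b(C, a) = (C - 36/7/(-5))*(a + (26 - 1*18)) = (C - 36/7*(-⅕))*(a + (26 - 18)) = (C + 36/35)*(a + 8) = (36/35 + C)*(8 + a) = (8 + a)*(36/35 + C))
1/(b(444, 754) - 236417) = 1/((288/35 + 8*444 + (36/35)*754 + 444*754) - 236417) = 1/((288/35 + 3552 + 27144/35 + 334776) - 236417) = 1/(11868912/35 - 236417) = 1/(3594317/35) = 35/3594317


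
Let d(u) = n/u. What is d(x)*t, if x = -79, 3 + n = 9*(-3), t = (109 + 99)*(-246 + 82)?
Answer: -1023360/79 ≈ -12954.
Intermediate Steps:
t = -34112 (t = 208*(-164) = -34112)
n = -30 (n = -3 + 9*(-3) = -3 - 27 = -30)
d(u) = -30/u
d(x)*t = -30/(-79)*(-34112) = -30*(-1/79)*(-34112) = (30/79)*(-34112) = -1023360/79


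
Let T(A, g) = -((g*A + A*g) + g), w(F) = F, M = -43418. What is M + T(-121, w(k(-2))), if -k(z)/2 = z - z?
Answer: -43418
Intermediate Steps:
k(z) = 0 (k(z) = -2*(z - z) = -2*0 = 0)
T(A, g) = -g - 2*A*g (T(A, g) = -((A*g + A*g) + g) = -(2*A*g + g) = -(g + 2*A*g) = -g - 2*A*g)
M + T(-121, w(k(-2))) = -43418 - 1*0*(1 + 2*(-121)) = -43418 - 1*0*(1 - 242) = -43418 - 1*0*(-241) = -43418 + 0 = -43418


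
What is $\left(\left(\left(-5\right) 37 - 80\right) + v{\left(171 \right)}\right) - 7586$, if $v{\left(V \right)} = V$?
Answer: $-7680$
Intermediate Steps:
$\left(\left(\left(-5\right) 37 - 80\right) + v{\left(171 \right)}\right) - 7586 = \left(\left(\left(-5\right) 37 - 80\right) + 171\right) - 7586 = \left(\left(-185 - 80\right) + 171\right) - 7586 = \left(-265 + 171\right) - 7586 = -94 - 7586 = -7680$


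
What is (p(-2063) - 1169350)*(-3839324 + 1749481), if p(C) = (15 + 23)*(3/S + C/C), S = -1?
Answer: 2443916740118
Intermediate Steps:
p(C) = -76 (p(C) = (15 + 23)*(3/(-1) + C/C) = 38*(3*(-1) + 1) = 38*(-3 + 1) = 38*(-2) = -76)
(p(-2063) - 1169350)*(-3839324 + 1749481) = (-76 - 1169350)*(-3839324 + 1749481) = -1169426*(-2089843) = 2443916740118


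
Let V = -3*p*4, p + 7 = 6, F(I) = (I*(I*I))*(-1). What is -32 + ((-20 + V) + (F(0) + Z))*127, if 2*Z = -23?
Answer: -5017/2 ≈ -2508.5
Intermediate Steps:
Z = -23/2 (Z = (1/2)*(-23) = -23/2 ≈ -11.500)
F(I) = -I**3 (F(I) = (I*I**2)*(-1) = I**3*(-1) = -I**3)
p = -1 (p = -7 + 6 = -1)
V = 12 (V = -3*(-1)*4 = 3*4 = 12)
-32 + ((-20 + V) + (F(0) + Z))*127 = -32 + ((-20 + 12) + (-1*0**3 - 23/2))*127 = -32 + (-8 + (-1*0 - 23/2))*127 = -32 + (-8 + (0 - 23/2))*127 = -32 + (-8 - 23/2)*127 = -32 - 39/2*127 = -32 - 4953/2 = -5017/2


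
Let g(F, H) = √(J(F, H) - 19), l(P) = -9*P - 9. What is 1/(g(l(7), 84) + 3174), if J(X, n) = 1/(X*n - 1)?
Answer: 9599763/30469705228 - I*√173805917/30469705228 ≈ 0.00031506 - 4.3268e-7*I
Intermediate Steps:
J(X, n) = 1/(-1 + X*n)
l(P) = -9 - 9*P
g(F, H) = √(-19 + 1/(-1 + F*H)) (g(F, H) = √(1/(-1 + F*H) - 19) = √(-19 + 1/(-1 + F*H)))
1/(g(l(7), 84) + 3174) = 1/(√((20 - 19*(-9 - 9*7)*84)/(-1 + (-9 - 9*7)*84)) + 3174) = 1/(√((20 - 19*(-9 - 63)*84)/(-1 + (-9 - 63)*84)) + 3174) = 1/(√((20 - 19*(-72)*84)/(-1 - 72*84)) + 3174) = 1/(√((20 + 114912)/(-1 - 6048)) + 3174) = 1/(√(114932/(-6049)) + 3174) = 1/(√(-1/6049*114932) + 3174) = 1/(√(-114932/6049) + 3174) = 1/(2*I*√173805917/6049 + 3174) = 1/(3174 + 2*I*√173805917/6049)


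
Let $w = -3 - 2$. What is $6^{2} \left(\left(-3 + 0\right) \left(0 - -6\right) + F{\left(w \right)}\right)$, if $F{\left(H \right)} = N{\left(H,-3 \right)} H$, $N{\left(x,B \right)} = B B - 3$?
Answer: $-1728$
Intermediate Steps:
$N{\left(x,B \right)} = -3 + B^{2}$ ($N{\left(x,B \right)} = B^{2} - 3 = -3 + B^{2}$)
$w = -5$
$F{\left(H \right)} = 6 H$ ($F{\left(H \right)} = \left(-3 + \left(-3\right)^{2}\right) H = \left(-3 + 9\right) H = 6 H$)
$6^{2} \left(\left(-3 + 0\right) \left(0 - -6\right) + F{\left(w \right)}\right) = 6^{2} \left(\left(-3 + 0\right) \left(0 - -6\right) + 6 \left(-5\right)\right) = 36 \left(- 3 \left(0 + 6\right) - 30\right) = 36 \left(\left(-3\right) 6 - 30\right) = 36 \left(-18 - 30\right) = 36 \left(-48\right) = -1728$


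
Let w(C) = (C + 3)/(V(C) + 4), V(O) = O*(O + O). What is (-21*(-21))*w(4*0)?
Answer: 1323/4 ≈ 330.75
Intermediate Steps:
V(O) = 2*O² (V(O) = O*(2*O) = 2*O²)
w(C) = (3 + C)/(4 + 2*C²) (w(C) = (C + 3)/(2*C² + 4) = (3 + C)/(4 + 2*C²))
(-21*(-21))*w(4*0) = (-21*(-21))*((3 + 4*0)/(2*(2 + (4*0)²))) = 441*((3 + 0)/(2*(2 + 0²))) = 441*((½)*3/(2 + 0)) = 441*((½)*3/2) = 441*((½)*(½)*3) = 441*(¾) = 1323/4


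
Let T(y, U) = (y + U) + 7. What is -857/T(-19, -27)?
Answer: 857/39 ≈ 21.974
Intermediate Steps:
T(y, U) = 7 + U + y (T(y, U) = (U + y) + 7 = 7 + U + y)
-857/T(-19, -27) = -857/(7 - 27 - 19) = -857/(-39) = -857*(-1/39) = 857/39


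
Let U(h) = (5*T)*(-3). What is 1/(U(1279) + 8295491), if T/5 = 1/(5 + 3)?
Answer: 8/66363853 ≈ 1.2055e-7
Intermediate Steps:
T = 5/8 (T = 5/(5 + 3) = 5/8 ≈ 0.62500)
U(h) = -75/8 (U(h) = (5*(5/8))*(-3) = (25/8)*(-3) = -75/8)
1/(U(1279) + 8295491) = 1/(-75/8 + 8295491) = 1/(66363853/8) = 8/66363853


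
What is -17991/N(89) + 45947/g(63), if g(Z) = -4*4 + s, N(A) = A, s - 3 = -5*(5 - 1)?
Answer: -425726/267 ≈ -1594.5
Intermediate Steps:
s = -17 (s = 3 - 5*(5 - 1) = 3 - 5*4 = 3 - 20 = -17)
g(Z) = -33 (g(Z) = -4*4 - 17 = -16 - 17 = -33)
-17991/N(89) + 45947/g(63) = -17991/89 + 45947/(-33) = -17991*1/89 + 45947*(-1/33) = -17991/89 - 4177/3 = -425726/267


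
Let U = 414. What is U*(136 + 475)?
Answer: 252954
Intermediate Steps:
U*(136 + 475) = 414*(136 + 475) = 414*611 = 252954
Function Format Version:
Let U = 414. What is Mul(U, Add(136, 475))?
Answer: 252954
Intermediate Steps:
Mul(U, Add(136, 475)) = Mul(414, Add(136, 475)) = Mul(414, 611) = 252954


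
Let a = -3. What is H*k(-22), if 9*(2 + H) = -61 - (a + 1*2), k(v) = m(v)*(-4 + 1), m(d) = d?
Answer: -572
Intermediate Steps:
k(v) = -3*v (k(v) = v*(-4 + 1) = v*(-3) = -3*v)
H = -26/3 (H = -2 + (-61 - (-3 + 1*2))/9 = -2 + (-61 - (-3 + 2))/9 = -2 + (-61 - 1*(-1))/9 = -2 + (-61 + 1)/9 = -2 + (⅑)*(-60) = -2 - 20/3 = -26/3 ≈ -8.6667)
H*k(-22) = -(-26)*(-22) = -26/3*66 = -572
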